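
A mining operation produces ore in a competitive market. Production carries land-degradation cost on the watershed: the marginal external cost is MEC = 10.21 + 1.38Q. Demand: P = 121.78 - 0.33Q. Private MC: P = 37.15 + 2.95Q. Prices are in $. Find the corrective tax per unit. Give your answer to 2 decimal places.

Social marginal cost = private MC + MEC = 47.36 + 4.33Q.
Set SMC = demand: 47.36 + 4.33Q = 121.78 - 0.33Q → Q* = 15.9700.
The Pigouvian tax equals MEC at Q*: 10.21 + 1.38×15.9700 = 32.2486.

tax = $32.25 per unit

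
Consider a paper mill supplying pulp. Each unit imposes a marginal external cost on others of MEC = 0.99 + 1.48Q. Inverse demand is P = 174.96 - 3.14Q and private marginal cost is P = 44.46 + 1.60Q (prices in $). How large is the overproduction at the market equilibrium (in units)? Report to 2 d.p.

6.71 units

Market equilibrium (private): 44.46 + 1.60Q = 174.96 - 3.14Q → Q_m = 27.5316.
Social marginal cost = private MC + MEC = 45.45 + 3.08Q.
Set SMC = demand: 45.45 + 3.08Q = 174.96 - 3.14Q → Q* = 20.8215.
Gap = |27.5316 − 20.8215| = 6.7101.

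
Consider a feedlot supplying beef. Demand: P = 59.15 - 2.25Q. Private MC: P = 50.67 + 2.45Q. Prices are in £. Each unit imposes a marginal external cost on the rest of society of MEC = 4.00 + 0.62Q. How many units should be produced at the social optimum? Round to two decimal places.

Social marginal cost = private MC + MEC = 54.67 + 3.07Q.
Set SMC = demand: 54.67 + 3.07Q = 59.15 - 2.25Q → Q* = 0.8421.

Q* = 0.84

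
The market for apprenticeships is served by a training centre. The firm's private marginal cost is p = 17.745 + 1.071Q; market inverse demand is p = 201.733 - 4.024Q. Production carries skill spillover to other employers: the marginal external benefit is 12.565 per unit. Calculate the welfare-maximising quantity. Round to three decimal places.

Q* = 38.578

Social marginal cost = private MC − MEB = 5.180 + 1.071Q.
Set SMC = demand: 5.180 + 1.071Q = 201.733 - 4.024Q → Q* = 38.5776.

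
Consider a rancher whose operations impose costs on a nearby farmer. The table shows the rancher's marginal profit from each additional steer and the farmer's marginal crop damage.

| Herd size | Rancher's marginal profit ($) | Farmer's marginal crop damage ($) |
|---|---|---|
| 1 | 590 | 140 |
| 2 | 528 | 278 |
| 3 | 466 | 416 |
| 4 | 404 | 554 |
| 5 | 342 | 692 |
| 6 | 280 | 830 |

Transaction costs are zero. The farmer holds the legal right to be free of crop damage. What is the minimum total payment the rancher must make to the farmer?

Efficient level: marginal profit ≥ marginal crop damage through level 3, so k* = 3.
With the farmer holding the right, the rancher must at least compensate total damage at k*: 140 + 278 + 416 = 834.

$834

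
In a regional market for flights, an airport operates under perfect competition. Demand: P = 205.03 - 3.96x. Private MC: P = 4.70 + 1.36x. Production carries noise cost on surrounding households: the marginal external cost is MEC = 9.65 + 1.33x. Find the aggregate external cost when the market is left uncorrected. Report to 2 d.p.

1306.33

Market equilibrium (private): 4.70 + 1.36x = 205.03 - 3.96x → x_m = 37.6560.
Total external cost = ∫₀^{x_m} (9.65 + 1.33x) dx = 9.65×37.6560 + ½×1.33×37.6560² = 1306.3333.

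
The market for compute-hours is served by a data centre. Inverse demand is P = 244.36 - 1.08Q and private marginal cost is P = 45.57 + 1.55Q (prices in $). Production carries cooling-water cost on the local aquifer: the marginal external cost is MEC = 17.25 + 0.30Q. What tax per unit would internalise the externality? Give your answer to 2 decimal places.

Social marginal cost = private MC + MEC = 62.82 + 1.85Q.
Set SMC = demand: 62.82 + 1.85Q = 244.36 - 1.08Q → Q* = 61.9590.
The Pigouvian tax equals MEC at Q*: 17.25 + 0.30×61.9590 = 35.8377.

tax = $35.84 per unit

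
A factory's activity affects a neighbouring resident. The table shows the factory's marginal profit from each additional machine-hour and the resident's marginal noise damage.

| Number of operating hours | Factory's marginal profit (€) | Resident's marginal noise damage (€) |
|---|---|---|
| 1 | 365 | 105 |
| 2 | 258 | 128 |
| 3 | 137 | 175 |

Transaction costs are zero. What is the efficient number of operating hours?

Bargaining reaches the level where marginal profit last exceeds marginal noise damage.
That holds through level 2 (258 ≥ 128) but not at 3 (137 < 175).

2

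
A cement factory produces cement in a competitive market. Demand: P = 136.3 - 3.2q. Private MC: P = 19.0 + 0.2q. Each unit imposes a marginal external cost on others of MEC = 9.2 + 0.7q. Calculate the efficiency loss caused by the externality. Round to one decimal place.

DWL = 135.6

Market equilibrium (private): 19.0 + 0.2q = 136.3 - 3.2q → q_m = 34.5000.
Social marginal cost = private MC + MEC = 28.2 + 0.9q.
Set SMC = demand: 28.2 + 0.9q = 136.3 - 3.2q → q* = 26.3659.
Between q* and q_m the wedge SMC − demand runs linearly from 0 to MEC(q_m), so the loss is a triangle.
DWL = ½ × 8.1341 × 33.3500 = 135.6361.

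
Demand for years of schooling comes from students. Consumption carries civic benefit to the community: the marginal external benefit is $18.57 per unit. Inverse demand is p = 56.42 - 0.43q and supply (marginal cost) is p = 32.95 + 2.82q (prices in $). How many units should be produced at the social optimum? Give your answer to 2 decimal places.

Social marginal benefit = demand + MEB = 74.99 - 0.43q.
Set SMB = MC: 74.99 - 0.43q = 32.95 + 2.82q → q* = 12.9354.

q* = 12.94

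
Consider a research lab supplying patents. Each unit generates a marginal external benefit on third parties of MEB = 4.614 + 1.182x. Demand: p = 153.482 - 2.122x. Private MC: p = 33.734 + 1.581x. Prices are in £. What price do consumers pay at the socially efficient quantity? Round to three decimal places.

Social marginal cost = private MC − MEB = 29.120 + 0.399x.
Set SMC = demand: 29.120 + 0.399x = 153.482 - 2.122x → x* = 49.3304.
Consumer price on the demand curve at x*: 153.482 − 2.122×49.3304 = 48.8029.

P = £48.803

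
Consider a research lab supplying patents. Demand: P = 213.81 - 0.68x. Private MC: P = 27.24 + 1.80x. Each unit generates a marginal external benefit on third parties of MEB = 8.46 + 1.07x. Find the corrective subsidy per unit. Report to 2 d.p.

subsidy = 156.46 per unit

Social marginal cost = private MC − MEB = 18.78 + 0.73x.
Set SMC = demand: 18.78 + 0.73x = 213.81 - 0.68x → x* = 138.3191.
The Pigouvian subsidy equals MEB at x*: 8.46 + 1.07×138.3191 = 156.4614.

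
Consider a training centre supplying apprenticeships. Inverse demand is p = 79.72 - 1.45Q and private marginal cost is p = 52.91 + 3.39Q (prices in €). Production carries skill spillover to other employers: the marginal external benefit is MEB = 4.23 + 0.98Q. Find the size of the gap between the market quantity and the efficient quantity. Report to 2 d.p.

2.50 units

Market equilibrium (private): 52.91 + 3.39Q = 79.72 - 1.45Q → Q_m = 5.5393.
Social marginal cost = private MC − MEB = 48.68 + 2.41Q.
Set SMC = demand: 48.68 + 2.41Q = 79.72 - 1.45Q → Q* = 8.0415.
Gap = |5.5393 − 8.0415| = 2.5022.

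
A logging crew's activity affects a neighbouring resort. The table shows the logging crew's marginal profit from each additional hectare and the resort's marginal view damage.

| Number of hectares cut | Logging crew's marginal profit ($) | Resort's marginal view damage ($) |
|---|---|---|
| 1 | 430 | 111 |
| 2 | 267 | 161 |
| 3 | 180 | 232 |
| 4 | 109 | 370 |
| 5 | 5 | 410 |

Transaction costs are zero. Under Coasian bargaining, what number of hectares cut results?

2

Bargaining reaches the level where marginal profit last exceeds marginal view damage.
That holds through level 2 (267 ≥ 161) but not at 3 (180 < 232).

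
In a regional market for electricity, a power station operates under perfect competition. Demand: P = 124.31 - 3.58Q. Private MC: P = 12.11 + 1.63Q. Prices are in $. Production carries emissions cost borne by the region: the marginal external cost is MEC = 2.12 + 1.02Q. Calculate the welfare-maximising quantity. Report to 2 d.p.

Social marginal cost = private MC + MEC = 14.23 + 2.65Q.
Set SMC = demand: 14.23 + 2.65Q = 124.31 - 3.58Q → Q* = 17.6693.

Q* = 17.67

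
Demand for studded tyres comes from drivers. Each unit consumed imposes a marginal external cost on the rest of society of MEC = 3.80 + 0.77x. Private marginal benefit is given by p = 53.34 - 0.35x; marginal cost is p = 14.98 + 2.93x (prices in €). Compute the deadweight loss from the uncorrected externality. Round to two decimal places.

DWL = €20.24

Market equilibrium (private): 14.98 + 2.93x = 53.34 - 0.35x → x_m = 11.6951.
Social marginal benefit = demand − MEC = 49.54 - 1.12x.
Set SMB = MC: 49.54 - 1.12x = 14.98 + 2.93x → x* = 8.5333.
The welfare-loss triangle has base |x_m − x*| and height MEC(x_m) (the vertical gap between SMB and MC is zero at x* and MEC at x_m).
DWL = ½ × 3.1618 × 12.8052 = 20.2437.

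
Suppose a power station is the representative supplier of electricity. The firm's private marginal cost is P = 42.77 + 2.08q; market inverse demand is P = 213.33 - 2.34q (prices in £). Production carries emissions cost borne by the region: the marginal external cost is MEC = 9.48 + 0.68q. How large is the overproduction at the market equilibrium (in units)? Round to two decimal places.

7.00 units

Market equilibrium (private): 42.77 + 2.08q = 213.33 - 2.34q → q_m = 38.5882.
Social marginal cost = private MC + MEC = 52.25 + 2.76q.
Set SMC = demand: 52.25 + 2.76q = 213.33 - 2.34q → q* = 31.5843.
Gap = |38.5882 − 31.5843| = 7.0039.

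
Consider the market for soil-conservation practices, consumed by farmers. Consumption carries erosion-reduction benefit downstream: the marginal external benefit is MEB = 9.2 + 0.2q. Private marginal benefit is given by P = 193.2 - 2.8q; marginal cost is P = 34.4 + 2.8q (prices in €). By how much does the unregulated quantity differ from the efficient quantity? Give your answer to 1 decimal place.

Market equilibrium (private): 34.4 + 2.8q = 193.2 - 2.8q → q_m = 28.3571.
Social marginal benefit = demand + MEB = 202.4 - 2.6q.
Set SMB = MC: 202.4 - 2.6q = 34.4 + 2.8q → q* = 31.1111.
Gap = |28.3571 − 31.1111| = 2.7540.

2.8 units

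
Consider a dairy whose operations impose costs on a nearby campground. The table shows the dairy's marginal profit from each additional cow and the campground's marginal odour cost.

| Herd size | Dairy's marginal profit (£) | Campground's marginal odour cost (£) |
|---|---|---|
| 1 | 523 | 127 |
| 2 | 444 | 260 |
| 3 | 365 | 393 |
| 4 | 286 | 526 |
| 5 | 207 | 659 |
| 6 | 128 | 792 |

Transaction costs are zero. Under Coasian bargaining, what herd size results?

Bargaining reaches the level where marginal profit last exceeds marginal odour cost.
That holds through level 2 (444 ≥ 260) but not at 3 (365 < 393).

2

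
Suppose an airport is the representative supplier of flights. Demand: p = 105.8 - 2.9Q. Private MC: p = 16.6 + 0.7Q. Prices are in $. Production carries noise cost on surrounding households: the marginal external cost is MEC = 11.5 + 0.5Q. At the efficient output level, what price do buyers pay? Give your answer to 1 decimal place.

Social marginal cost = private MC + MEC = 28.1 + 1.2Q.
Set SMC = demand: 28.1 + 1.2Q = 105.8 - 2.9Q → Q* = 18.9512.
Consumer price on the demand curve at Q*: 105.8 − 2.9×18.9512 = 50.8415.

P = $50.8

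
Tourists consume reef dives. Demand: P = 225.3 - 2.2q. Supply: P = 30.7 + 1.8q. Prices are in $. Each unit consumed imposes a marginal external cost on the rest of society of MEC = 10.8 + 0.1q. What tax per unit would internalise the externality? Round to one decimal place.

Social marginal benefit = demand − MEC = 214.5 - 2.3q.
Set SMB = MC: 214.5 - 2.3q = 30.7 + 1.8q → q* = 44.8293.
The Pigouvian tax equals MEC at q*: 10.8 + 0.1×44.8293 = 15.2829.

tax = $15.3 per unit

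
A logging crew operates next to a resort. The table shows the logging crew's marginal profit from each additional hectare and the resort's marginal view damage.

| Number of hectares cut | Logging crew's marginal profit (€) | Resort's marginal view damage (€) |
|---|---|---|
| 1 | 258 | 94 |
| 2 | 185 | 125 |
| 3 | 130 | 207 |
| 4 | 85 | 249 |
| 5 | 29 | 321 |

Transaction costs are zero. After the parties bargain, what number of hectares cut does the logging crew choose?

Bargaining reaches the level where marginal profit last exceeds marginal view damage.
That holds through level 2 (185 ≥ 125) but not at 3 (130 < 207).

2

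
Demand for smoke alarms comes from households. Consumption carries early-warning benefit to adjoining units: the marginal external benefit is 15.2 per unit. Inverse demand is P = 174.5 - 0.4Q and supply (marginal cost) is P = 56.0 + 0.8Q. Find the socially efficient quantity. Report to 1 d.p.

Social marginal benefit = demand + MEB = 189.7 - 0.4Q.
Set SMB = MC: 189.7 - 0.4Q = 56.0 + 0.8Q → Q* = 111.4167.

Q* = 111.4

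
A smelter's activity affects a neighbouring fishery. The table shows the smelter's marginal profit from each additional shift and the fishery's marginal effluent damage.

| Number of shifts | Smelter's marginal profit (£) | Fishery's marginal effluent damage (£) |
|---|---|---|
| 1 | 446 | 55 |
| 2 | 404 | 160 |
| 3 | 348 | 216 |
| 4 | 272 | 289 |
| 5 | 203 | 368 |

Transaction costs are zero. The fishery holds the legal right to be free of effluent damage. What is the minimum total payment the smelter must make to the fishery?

Efficient level: marginal profit ≥ marginal effluent damage through level 3, so k* = 3.
With the fishery holding the right, the smelter must at least compensate total damage at k*: 55 + 160 + 216 = 431.

£431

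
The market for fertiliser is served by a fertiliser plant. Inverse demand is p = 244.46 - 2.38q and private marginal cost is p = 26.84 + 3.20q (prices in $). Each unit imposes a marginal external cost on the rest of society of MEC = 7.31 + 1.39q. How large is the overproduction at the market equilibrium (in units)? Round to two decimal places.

Market equilibrium (private): 26.84 + 3.20q = 244.46 - 2.38q → q_m = 39.0000.
Social marginal cost = private MC + MEC = 34.15 + 4.59q.
Set SMC = demand: 34.15 + 4.59q = 244.46 - 2.38q → q* = 30.1736.
Gap = |39.0000 − 30.1736| = 8.8264.

8.83 units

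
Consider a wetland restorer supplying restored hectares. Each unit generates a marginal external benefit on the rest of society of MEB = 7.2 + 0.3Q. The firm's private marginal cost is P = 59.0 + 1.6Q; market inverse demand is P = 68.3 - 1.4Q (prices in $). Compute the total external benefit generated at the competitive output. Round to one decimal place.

Market equilibrium (private): 59.0 + 1.6Q = 68.3 - 1.4Q → Q_m = 3.1000.
Total external benefit = ∫₀^{Q_m} (7.2 + 0.3Q) dQ = 7.2×3.1000 + ½×0.3×3.1000² = 23.7615.

$23.8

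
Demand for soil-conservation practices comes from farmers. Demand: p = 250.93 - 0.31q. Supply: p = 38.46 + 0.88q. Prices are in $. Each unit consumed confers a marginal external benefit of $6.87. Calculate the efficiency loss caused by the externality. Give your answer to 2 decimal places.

Market equilibrium (private): 38.46 + 0.88q = 250.93 - 0.31q → q_m = 178.5462.
Social marginal benefit = demand + MEB = 257.80 - 0.31q.
Set SMB = MC: 257.80 - 0.31q = 38.46 + 0.88q → q* = 184.3193.
The loss is the area between SMB and MC from q* to q_m; with linear curves that's a triangle of height MEB(q_m).
DWL = ½ × 5.7731 × 6.8700 = 19.8306.

DWL = $19.83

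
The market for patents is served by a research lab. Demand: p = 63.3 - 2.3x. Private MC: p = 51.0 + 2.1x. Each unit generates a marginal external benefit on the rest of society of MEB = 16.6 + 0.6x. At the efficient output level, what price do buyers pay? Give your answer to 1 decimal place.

P = 45.8

Social marginal cost = private MC − MEB = 34.4 + 1.5x.
Set SMC = demand: 34.4 + 1.5x = 63.3 - 2.3x → x* = 7.6053.
Consumer price on the demand curve at x*: 63.3 − 2.3×7.6053 = 45.8078.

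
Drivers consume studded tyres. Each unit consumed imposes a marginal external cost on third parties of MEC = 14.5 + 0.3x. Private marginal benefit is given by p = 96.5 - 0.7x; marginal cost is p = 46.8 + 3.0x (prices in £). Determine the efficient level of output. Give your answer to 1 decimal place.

Social marginal benefit = demand − MEC = 82.0 - x.
Set SMB = MC: 82.0 - x = 46.8 + 3.0x → x* = 8.8000.

x* = 8.8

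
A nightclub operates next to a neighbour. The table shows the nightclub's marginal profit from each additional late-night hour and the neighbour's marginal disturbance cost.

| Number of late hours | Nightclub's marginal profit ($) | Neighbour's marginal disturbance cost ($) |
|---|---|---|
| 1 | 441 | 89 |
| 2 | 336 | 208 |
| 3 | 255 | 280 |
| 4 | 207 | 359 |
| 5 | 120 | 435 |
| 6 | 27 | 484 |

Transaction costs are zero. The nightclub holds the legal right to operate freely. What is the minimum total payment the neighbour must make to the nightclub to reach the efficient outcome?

Left alone the nightclub would choose level 6 (marginal profit stays positive).
Efficient level: k* = 2 (marginal profit ≥ marginal disturbance cost through 2).
The neighbour must at least cover the nightclub's forgone profit from cutting 6→2: 255 + 207 + 120 + 27 = 609.

$609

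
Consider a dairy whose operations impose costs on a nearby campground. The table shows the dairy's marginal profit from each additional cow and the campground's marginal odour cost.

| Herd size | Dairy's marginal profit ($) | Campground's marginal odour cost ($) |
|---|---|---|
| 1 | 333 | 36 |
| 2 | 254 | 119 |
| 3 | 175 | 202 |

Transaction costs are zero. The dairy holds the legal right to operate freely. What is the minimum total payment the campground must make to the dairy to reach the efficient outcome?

$175

Left alone the dairy would choose level 3 (marginal profit stays positive).
Efficient level: k* = 2 (marginal profit ≥ marginal odour cost through 2).
The campground must at least cover the dairy's forgone profit from cutting 3→2: 175 = 175.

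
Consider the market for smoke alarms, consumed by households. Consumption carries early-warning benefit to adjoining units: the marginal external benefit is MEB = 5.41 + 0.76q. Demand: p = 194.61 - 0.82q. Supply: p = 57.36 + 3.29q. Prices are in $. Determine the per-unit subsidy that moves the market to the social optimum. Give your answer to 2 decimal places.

Social marginal benefit = demand + MEB = 200.02 - 0.06q.
Set SMB = MC: 200.02 - 0.06q = 57.36 + 3.29q → q* = 42.5851.
The Pigouvian subsidy equals MEB at q*: 5.41 + 0.76×42.5851 = 37.7747.

subsidy = $37.77 per unit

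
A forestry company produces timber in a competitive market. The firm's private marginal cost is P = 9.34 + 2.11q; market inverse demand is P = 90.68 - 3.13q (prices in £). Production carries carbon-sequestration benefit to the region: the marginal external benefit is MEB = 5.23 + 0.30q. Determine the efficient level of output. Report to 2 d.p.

q* = 17.52

Social marginal cost = private MC − MEB = 4.11 + 1.81q.
Set SMC = demand: 4.11 + 1.81q = 90.68 - 3.13q → q* = 17.5243.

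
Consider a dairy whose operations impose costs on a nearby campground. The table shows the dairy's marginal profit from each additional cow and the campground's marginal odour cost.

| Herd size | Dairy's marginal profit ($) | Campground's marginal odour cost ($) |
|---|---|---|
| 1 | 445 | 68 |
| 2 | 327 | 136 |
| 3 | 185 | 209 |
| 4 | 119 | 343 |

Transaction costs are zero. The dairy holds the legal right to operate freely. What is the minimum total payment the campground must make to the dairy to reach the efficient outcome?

$304

Left alone the dairy would choose level 4 (marginal profit stays positive).
Efficient level: k* = 2 (marginal profit ≥ marginal odour cost through 2).
The campground must at least cover the dairy's forgone profit from cutting 4→2: 185 + 119 = 304.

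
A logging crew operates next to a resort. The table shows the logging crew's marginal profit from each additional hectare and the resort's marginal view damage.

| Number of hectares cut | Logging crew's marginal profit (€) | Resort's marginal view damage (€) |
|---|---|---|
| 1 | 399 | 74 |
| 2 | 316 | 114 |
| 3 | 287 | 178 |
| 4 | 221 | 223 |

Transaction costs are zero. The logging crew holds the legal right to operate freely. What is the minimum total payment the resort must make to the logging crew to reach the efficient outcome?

Left alone the logging crew would choose level 4 (marginal profit stays positive).
Efficient level: k* = 3 (marginal profit ≥ marginal view damage through 3).
The resort must at least cover the logging crew's forgone profit from cutting 4→3: 221 = 221.

€221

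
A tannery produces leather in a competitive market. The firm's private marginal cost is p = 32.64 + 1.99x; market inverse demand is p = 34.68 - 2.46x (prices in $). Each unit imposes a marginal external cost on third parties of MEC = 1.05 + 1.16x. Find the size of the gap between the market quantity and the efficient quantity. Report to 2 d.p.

0.28 units

Market equilibrium (private): 32.64 + 1.99x = 34.68 - 2.46x → x_m = 0.4584.
Social marginal cost = private MC + MEC = 33.69 + 3.15x.
Set SMC = demand: 33.69 + 3.15x = 34.68 - 2.46x → x* = 0.1765.
Gap = |0.4584 − 0.1765| = 0.2819.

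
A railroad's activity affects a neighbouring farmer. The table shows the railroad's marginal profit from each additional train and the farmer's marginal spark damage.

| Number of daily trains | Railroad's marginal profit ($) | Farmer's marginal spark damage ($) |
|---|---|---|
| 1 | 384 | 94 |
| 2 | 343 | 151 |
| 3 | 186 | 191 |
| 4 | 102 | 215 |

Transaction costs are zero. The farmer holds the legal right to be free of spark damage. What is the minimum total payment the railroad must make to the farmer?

$245

Efficient level: marginal profit ≥ marginal spark damage through level 2, so k* = 2.
With the farmer holding the right, the railroad must at least compensate total damage at k*: 94 + 151 = 245.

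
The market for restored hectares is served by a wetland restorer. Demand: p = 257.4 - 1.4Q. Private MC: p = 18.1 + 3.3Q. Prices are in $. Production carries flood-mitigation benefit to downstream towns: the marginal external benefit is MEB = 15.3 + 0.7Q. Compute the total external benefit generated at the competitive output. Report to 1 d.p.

Market equilibrium (private): 18.1 + 3.3Q = 257.4 - 1.4Q → Q_m = 50.9149.
Total external benefit = ∫₀^{Q_m} (15.3 + 0.7Q) dQ = 15.3×50.9149 + ½×0.7×50.9149² = 1686.3124.

$1686.3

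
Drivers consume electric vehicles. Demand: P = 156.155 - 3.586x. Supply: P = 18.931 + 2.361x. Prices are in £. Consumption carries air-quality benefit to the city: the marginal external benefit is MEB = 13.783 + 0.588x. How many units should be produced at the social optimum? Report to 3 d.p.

Social marginal benefit = demand + MEB = 169.938 - 2.998x.
Set SMB = MC: 169.938 - 2.998x = 18.931 + 2.361x → x* = 28.1782.

x* = 28.178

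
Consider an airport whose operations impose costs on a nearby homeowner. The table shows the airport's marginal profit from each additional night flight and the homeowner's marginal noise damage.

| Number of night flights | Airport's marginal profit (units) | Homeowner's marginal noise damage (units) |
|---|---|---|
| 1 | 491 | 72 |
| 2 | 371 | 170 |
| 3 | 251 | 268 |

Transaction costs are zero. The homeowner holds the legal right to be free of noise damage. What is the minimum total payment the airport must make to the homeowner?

242

Efficient level: marginal profit ≥ marginal noise damage through level 2, so k* = 2.
With the homeowner holding the right, the airport must at least compensate total damage at k*: 72 + 170 = 242.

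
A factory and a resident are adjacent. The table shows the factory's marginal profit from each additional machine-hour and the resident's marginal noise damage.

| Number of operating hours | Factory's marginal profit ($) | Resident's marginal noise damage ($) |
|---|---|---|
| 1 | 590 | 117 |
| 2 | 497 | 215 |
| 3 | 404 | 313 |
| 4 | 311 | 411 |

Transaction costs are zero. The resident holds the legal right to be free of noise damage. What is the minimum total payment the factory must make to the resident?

$645

Efficient level: marginal profit ≥ marginal noise damage through level 3, so k* = 3.
With the resident holding the right, the factory must at least compensate total damage at k*: 117 + 215 + 313 = 645.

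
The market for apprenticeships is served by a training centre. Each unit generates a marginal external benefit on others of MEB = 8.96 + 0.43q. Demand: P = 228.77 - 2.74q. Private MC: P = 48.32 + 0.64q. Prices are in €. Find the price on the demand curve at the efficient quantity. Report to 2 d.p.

Social marginal cost = private MC − MEB = 39.36 + 0.21q.
Set SMC = demand: 39.36 + 0.21q = 228.77 - 2.74q → q* = 64.2068.
Consumer price on the demand curve at q*: 228.77 − 2.74×64.2068 = 52.8434.

P = €52.84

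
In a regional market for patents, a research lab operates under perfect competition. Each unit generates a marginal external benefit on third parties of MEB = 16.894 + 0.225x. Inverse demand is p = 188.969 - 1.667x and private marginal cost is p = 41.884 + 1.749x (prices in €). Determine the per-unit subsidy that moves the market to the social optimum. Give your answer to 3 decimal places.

subsidy = €28.456 per unit

Social marginal cost = private MC − MEB = 24.990 + 1.524x.
Set SMC = demand: 24.990 + 1.524x = 188.969 - 1.667x → x* = 51.3880.
The Pigouvian subsidy equals MEB at x*: 16.894 + 0.225×51.3880 = 28.4563.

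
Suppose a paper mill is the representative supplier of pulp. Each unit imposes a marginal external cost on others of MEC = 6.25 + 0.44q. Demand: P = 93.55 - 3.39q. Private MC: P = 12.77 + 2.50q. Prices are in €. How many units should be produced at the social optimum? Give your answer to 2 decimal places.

q* = 11.77

Social marginal cost = private MC + MEC = 19.02 + 2.94q.
Set SMC = demand: 19.02 + 2.94q = 93.55 - 3.39q → q* = 11.7741.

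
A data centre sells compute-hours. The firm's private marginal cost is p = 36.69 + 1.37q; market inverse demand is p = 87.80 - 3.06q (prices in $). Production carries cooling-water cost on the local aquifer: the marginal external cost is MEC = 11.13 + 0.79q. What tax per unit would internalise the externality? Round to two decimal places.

Social marginal cost = private MC + MEC = 47.82 + 2.16q.
Set SMC = demand: 47.82 + 2.16q = 87.80 - 3.06q → q* = 7.6590.
The Pigouvian tax equals MEC at q*: 11.13 + 0.79×7.6590 = 17.1806.

tax = $17.18 per unit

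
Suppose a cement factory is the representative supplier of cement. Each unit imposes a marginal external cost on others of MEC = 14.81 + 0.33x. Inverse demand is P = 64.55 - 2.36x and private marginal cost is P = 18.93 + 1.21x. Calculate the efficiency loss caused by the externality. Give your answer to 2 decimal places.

Market equilibrium (private): 18.93 + 1.21x = 64.55 - 2.36x → x_m = 12.7787.
Social marginal cost = private MC + MEC = 33.74 + 1.54x.
Set SMC = demand: 33.74 + 1.54x = 64.55 - 2.36x → x* = 7.9000.
Between x* and x_m the wedge SMC − demand runs linearly from 0 to MEC(x_m), so the loss is a triangle.
DWL = ½ × 4.8787 × 19.0270 = 46.4135.

DWL = 46.41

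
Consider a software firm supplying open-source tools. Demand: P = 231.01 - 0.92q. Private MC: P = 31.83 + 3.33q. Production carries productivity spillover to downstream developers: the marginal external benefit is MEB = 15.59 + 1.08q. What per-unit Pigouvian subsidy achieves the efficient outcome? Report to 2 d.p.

subsidy = 88.76 per unit

Social marginal cost = private MC − MEB = 16.24 + 2.25q.
Set SMC = demand: 16.24 + 2.25q = 231.01 - 0.92q → q* = 67.7508.
The Pigouvian subsidy equals MEB at q*: 15.59 + 1.08×67.7508 = 88.7609.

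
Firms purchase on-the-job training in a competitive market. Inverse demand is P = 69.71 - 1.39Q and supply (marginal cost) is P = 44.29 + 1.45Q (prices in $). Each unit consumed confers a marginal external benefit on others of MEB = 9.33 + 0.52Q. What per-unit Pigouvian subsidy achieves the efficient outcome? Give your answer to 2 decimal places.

subsidy = $17.12 per unit

Social marginal benefit = demand + MEB = 79.04 - 0.87Q.
Set SMB = MC: 79.04 - 0.87Q = 44.29 + 1.45Q → Q* = 14.9784.
The Pigouvian subsidy equals MEB at Q*: 9.33 + 0.52×14.9784 = 17.1188.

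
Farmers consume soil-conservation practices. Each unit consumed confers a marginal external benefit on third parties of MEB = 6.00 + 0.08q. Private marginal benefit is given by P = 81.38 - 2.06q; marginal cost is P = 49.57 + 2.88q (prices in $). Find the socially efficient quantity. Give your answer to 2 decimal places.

q* = 7.78

Social marginal benefit = demand + MEB = 87.38 - 1.98q.
Set SMB = MC: 87.38 - 1.98q = 49.57 + 2.88q → q* = 7.7798.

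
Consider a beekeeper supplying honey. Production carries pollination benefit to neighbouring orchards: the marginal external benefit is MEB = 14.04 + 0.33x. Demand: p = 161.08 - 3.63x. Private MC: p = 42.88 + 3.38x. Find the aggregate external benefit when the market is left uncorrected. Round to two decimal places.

Market equilibrium (private): 42.88 + 3.38x = 161.08 - 3.63x → x_m = 16.8616.
Total external benefit = ∫₀^{x_m} (14.04 + 0.33x) dx = 14.04×16.8616 + ½×0.33×16.8616² = 283.6486.

283.65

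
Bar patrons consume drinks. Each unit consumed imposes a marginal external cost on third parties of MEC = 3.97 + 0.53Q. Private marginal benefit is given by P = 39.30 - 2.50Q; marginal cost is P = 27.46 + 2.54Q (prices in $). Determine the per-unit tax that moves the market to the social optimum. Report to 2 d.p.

Social marginal benefit = demand − MEC = 35.33 - 3.03Q.
Set SMB = MC: 35.33 - 3.03Q = 27.46 + 2.54Q → Q* = 1.4129.
The Pigouvian tax equals MEC at Q*: 3.97 + 0.53×1.4129 = 4.7188.

tax = $4.72 per unit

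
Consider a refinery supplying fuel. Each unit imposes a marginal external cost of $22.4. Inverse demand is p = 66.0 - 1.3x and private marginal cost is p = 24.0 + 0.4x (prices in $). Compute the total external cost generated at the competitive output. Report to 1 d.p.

$553.4

Market equilibrium (private): 24.0 + 0.4x = 66.0 - 1.3x → x_m = 24.7059.
Total external cost = MEC × x_m = 22.4 × 24.7059 = 553.4122.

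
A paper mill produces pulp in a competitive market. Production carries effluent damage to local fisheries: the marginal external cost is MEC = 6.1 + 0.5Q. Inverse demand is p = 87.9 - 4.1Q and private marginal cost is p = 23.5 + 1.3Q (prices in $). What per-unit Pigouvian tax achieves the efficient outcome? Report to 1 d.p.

tax = $11.0 per unit

Social marginal cost = private MC + MEC = 29.6 + 1.8Q.
Set SMC = demand: 29.6 + 1.8Q = 87.9 - 4.1Q → Q* = 9.8814.
The Pigouvian tax equals MEC at Q*: 6.1 + 0.5×9.8814 = 11.0407.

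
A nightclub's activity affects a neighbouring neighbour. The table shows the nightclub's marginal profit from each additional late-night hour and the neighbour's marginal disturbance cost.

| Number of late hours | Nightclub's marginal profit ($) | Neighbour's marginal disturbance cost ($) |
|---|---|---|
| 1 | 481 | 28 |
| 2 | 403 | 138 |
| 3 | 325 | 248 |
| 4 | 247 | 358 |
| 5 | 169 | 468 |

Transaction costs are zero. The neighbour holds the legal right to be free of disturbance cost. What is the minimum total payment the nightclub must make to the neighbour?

Efficient level: marginal profit ≥ marginal disturbance cost through level 3, so k* = 3.
With the neighbour holding the right, the nightclub must at least compensate total damage at k*: 28 + 138 + 248 = 414.

$414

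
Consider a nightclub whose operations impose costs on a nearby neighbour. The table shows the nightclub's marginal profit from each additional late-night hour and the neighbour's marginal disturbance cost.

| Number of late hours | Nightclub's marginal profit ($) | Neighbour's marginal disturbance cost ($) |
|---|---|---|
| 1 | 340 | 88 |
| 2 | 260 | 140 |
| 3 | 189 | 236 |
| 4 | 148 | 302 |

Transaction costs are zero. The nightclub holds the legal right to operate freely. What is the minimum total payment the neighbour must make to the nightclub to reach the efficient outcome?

Left alone the nightclub would choose level 4 (marginal profit stays positive).
Efficient level: k* = 2 (marginal profit ≥ marginal disturbance cost through 2).
The neighbour must at least cover the nightclub's forgone profit from cutting 4→2: 189 + 148 = 337.

$337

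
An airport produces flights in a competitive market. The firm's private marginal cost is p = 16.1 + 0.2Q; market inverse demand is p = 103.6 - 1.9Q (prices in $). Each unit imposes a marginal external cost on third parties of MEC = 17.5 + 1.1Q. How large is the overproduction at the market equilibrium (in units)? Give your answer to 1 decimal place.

19.8 units

Market equilibrium (private): 16.1 + 0.2Q = 103.6 - 1.9Q → Q_m = 41.6667.
Social marginal cost = private MC + MEC = 33.6 + 1.3Q.
Set SMC = demand: 33.6 + 1.3Q = 103.6 - 1.9Q → Q* = 21.8750.
Gap = |41.6667 − 21.8750| = 19.7917.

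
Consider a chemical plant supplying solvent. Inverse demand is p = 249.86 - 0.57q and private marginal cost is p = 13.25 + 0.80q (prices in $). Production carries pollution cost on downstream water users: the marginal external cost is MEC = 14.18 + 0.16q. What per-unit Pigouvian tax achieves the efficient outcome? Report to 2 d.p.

tax = $37.44 per unit

Social marginal cost = private MC + MEC = 27.43 + 0.96q.
Set SMC = demand: 27.43 + 0.96q = 249.86 - 0.57q → q* = 145.3791.
The Pigouvian tax equals MEC at q*: 14.18 + 0.16×145.3791 = 37.4407.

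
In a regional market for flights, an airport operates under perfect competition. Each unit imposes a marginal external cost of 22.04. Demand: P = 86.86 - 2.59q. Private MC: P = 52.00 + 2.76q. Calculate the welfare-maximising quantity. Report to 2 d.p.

Social marginal cost = private MC + MEC = 74.04 + 2.76q.
Set SMC = demand: 74.04 + 2.76q = 86.86 - 2.59q → q* = 2.3963.

q* = 2.40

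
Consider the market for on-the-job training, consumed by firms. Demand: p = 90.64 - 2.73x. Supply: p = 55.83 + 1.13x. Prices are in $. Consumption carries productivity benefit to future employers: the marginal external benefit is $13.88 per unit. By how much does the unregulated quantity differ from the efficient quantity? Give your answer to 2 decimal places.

3.60 units

Market equilibrium (private): 55.83 + 1.13x = 90.64 - 2.73x → x_m = 9.0181.
Social marginal benefit = demand + MEB = 104.52 - 2.73x.
Set SMB = MC: 104.52 - 2.73x = 55.83 + 1.13x → x* = 12.6140.
Gap = |9.0181 − 12.6140| = 3.5959.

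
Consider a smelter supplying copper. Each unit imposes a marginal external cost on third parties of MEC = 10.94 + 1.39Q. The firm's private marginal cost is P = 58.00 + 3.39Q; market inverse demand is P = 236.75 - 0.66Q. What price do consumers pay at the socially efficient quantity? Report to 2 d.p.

P = 216.39

Social marginal cost = private MC + MEC = 68.94 + 4.78Q.
Set SMC = demand: 68.94 + 4.78Q = 236.75 - 0.66Q → Q* = 30.8474.
Consumer price on the demand curve at Q*: 236.75 − 0.66×30.8474 = 216.3907.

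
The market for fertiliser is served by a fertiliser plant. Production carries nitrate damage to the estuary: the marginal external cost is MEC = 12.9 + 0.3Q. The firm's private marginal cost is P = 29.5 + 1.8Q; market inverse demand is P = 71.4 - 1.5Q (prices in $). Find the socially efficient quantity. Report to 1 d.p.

Social marginal cost = private MC + MEC = 42.4 + 2.1Q.
Set SMC = demand: 42.4 + 2.1Q = 71.4 - 1.5Q → Q* = 8.0556.

Q* = 8.1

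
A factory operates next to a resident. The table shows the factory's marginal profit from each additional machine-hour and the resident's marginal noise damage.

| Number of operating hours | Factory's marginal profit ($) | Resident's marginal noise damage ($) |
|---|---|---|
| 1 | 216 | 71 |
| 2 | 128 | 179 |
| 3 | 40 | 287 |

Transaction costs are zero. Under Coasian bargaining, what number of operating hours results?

Bargaining reaches the level where marginal profit last exceeds marginal noise damage.
That holds through level 1 (216 ≥ 71) but not at 2 (128 < 179).

1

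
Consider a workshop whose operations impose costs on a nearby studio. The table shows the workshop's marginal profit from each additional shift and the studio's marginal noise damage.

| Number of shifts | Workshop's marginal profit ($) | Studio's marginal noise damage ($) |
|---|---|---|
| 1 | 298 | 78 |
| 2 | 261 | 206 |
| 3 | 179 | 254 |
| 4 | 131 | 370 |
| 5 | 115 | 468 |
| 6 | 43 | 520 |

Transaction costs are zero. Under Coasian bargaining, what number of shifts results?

Bargaining reaches the level where marginal profit last exceeds marginal noise damage.
That holds through level 2 (261 ≥ 206) but not at 3 (179 < 254).

2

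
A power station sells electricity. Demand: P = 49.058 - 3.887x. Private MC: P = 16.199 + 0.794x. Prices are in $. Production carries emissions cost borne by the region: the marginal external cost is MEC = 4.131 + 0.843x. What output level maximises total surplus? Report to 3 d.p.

x* = 5.201

Social marginal cost = private MC + MEC = 20.330 + 1.637x.
Set SMC = demand: 20.330 + 1.637x = 49.058 - 3.887x → x* = 5.2006.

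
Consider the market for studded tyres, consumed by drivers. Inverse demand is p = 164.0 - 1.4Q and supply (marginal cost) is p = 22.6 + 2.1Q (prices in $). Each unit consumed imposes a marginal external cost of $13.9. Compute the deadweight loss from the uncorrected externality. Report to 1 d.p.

DWL = $27.6

Market equilibrium (private): 22.6 + 2.1Q = 164.0 - 1.4Q → Q_m = 40.4000.
Social marginal benefit = demand − MEC = 150.1 - 1.4Q.
Set SMB = MC: 150.1 - 1.4Q = 22.6 + 2.1Q → Q* = 36.4286.
The loss is the area between SMB and MC from Q* to Q_m; with linear curves that's a triangle of height MEC(Q_m).
DWL = ½ × 3.9714 × 13.9000 = 27.6012.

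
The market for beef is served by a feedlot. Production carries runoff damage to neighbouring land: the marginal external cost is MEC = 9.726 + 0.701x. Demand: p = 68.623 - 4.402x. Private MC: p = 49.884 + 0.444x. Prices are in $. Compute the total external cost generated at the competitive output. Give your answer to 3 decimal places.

Market equilibrium (private): 49.884 + 0.444x = 68.623 - 4.402x → x_m = 3.8669.
Total external cost = ∫₀^{x_m} (9.726 + 0.701x) dx = 9.726×3.8669 + ½×0.701×3.8669² = 42.8505.

$42.850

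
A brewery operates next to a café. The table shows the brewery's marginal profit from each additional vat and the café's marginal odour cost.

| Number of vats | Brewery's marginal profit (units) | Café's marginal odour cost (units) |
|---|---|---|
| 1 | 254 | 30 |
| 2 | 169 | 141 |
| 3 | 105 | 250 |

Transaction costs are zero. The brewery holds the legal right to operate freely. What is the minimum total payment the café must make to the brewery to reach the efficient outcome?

105

Left alone the brewery would choose level 3 (marginal profit stays positive).
Efficient level: k* = 2 (marginal profit ≥ marginal odour cost through 2).
The café must at least cover the brewery's forgone profit from cutting 3→2: 105 = 105.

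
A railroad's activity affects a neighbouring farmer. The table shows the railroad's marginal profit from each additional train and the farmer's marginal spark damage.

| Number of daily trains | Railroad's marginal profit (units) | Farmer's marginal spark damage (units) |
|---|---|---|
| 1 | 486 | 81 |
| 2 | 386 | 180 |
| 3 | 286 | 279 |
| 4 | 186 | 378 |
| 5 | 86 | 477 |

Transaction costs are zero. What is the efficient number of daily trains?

3

Bargaining reaches the level where marginal profit last exceeds marginal spark damage.
That holds through level 3 (286 ≥ 279) but not at 4 (186 < 378).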